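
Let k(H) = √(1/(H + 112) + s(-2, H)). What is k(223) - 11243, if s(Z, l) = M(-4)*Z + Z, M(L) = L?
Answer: -11243 + √673685/335 ≈ -11241.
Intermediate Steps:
s(Z, l) = -3*Z (s(Z, l) = -4*Z + Z = -3*Z)
k(H) = √(6 + 1/(112 + H)) (k(H) = √(1/(H + 112) - 3*(-2)) = √(1/(112 + H) + 6) = √(6 + 1/(112 + H)))
k(223) - 11243 = √((673 + 6*223)/(112 + 223)) - 11243 = √((673 + 1338)/335) - 11243 = √((1/335)*2011) - 11243 = √(2011/335) - 11243 = √673685/335 - 11243 = -11243 + √673685/335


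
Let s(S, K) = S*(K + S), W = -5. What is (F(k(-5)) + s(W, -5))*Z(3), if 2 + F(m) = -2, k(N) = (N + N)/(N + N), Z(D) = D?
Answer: 138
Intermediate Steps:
k(N) = 1 (k(N) = (2*N)/((2*N)) = (2*N)*(1/(2*N)) = 1)
F(m) = -4 (F(m) = -2 - 2 = -4)
(F(k(-5)) + s(W, -5))*Z(3) = (-4 - 5*(-5 - 5))*3 = (-4 - 5*(-10))*3 = (-4 + 50)*3 = 46*3 = 138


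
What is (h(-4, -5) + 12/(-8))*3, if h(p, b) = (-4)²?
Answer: 87/2 ≈ 43.500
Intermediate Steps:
h(p, b) = 16
(h(-4, -5) + 12/(-8))*3 = (16 + 12/(-8))*3 = (16 + 12*(-⅛))*3 = (16 - 3/2)*3 = (29/2)*3 = 87/2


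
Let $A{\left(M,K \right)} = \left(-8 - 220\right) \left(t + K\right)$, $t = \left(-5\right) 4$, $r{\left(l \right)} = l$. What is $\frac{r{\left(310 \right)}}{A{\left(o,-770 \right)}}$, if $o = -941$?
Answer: $\frac{31}{18012} \approx 0.0017211$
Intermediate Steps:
$t = -20$
$A{\left(M,K \right)} = 4560 - 228 K$ ($A{\left(M,K \right)} = \left(-8 - 220\right) \left(-20 + K\right) = - 228 \left(-20 + K\right) = 4560 - 228 K$)
$\frac{r{\left(310 \right)}}{A{\left(o,-770 \right)}} = \frac{310}{4560 - -175560} = \frac{310}{4560 + 175560} = \frac{310}{180120} = 310 \cdot \frac{1}{180120} = \frac{31}{18012}$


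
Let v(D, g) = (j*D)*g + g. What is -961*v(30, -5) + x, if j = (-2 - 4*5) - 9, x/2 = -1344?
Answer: -4466533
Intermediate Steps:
x = -2688 (x = 2*(-1344) = -2688)
j = -31 (j = (-2 - 20) - 9 = -22 - 9 = -31)
v(D, g) = g - 31*D*g (v(D, g) = (-31*D)*g + g = -31*D*g + g = g - 31*D*g)
-961*v(30, -5) + x = -(-4805)*(1 - 31*30) - 2688 = -(-4805)*(1 - 930) - 2688 = -(-4805)*(-929) - 2688 = -961*4645 - 2688 = -4463845 - 2688 = -4466533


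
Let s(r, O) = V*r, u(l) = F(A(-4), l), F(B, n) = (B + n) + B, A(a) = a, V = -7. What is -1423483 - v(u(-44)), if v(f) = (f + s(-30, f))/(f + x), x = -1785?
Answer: -2614938113/1837 ≈ -1.4235e+6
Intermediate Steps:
F(B, n) = n + 2*B
u(l) = -8 + l (u(l) = l + 2*(-4) = l - 8 = -8 + l)
s(r, O) = -7*r
v(f) = (210 + f)/(-1785 + f) (v(f) = (f - 7*(-30))/(f - 1785) = (f + 210)/(-1785 + f) = (210 + f)/(-1785 + f))
-1423483 - v(u(-44)) = -1423483 - (210 + (-8 - 44))/(-1785 + (-8 - 44)) = -1423483 - (210 - 52)/(-1785 - 52) = -1423483 - 158/(-1837) = -1423483 - (-1)*158/1837 = -1423483 - 1*(-158/1837) = -1423483 + 158/1837 = -2614938113/1837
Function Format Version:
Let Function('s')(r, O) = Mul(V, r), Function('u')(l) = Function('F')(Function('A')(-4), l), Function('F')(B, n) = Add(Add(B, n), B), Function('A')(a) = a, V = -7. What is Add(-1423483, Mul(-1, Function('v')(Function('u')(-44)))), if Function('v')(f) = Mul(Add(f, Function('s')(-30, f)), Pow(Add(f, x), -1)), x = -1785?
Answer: Rational(-2614938113, 1837) ≈ -1.4235e+6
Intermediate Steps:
Function('F')(B, n) = Add(n, Mul(2, B))
Function('u')(l) = Add(-8, l) (Function('u')(l) = Add(l, Mul(2, -4)) = Add(l, -8) = Add(-8, l))
Function('s')(r, O) = Mul(-7, r)
Function('v')(f) = Mul(Pow(Add(-1785, f), -1), Add(210, f)) (Function('v')(f) = Mul(Add(f, Mul(-7, -30)), Pow(Add(f, -1785), -1)) = Mul(Add(f, 210), Pow(Add(-1785, f), -1)) = Mul(Add(210, f), Pow(Add(-1785, f), -1)) = Mul(Pow(Add(-1785, f), -1), Add(210, f)))
Add(-1423483, Mul(-1, Function('v')(Function('u')(-44)))) = Add(-1423483, Mul(-1, Mul(Pow(Add(-1785, Add(-8, -44)), -1), Add(210, Add(-8, -44))))) = Add(-1423483, Mul(-1, Mul(Pow(Add(-1785, -52), -1), Add(210, -52)))) = Add(-1423483, Mul(-1, Mul(Pow(-1837, -1), 158))) = Add(-1423483, Mul(-1, Mul(Rational(-1, 1837), 158))) = Add(-1423483, Mul(-1, Rational(-158, 1837))) = Add(-1423483, Rational(158, 1837)) = Rational(-2614938113, 1837)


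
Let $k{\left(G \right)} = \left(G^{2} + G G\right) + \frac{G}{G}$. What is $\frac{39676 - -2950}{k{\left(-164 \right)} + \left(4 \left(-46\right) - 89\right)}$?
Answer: $\frac{21313}{26760} \approx 0.79645$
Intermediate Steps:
$k{\left(G \right)} = 1 + 2 G^{2}$ ($k{\left(G \right)} = \left(G^{2} + G^{2}\right) + 1 = 2 G^{2} + 1 = 1 + 2 G^{2}$)
$\frac{39676 - -2950}{k{\left(-164 \right)} + \left(4 \left(-46\right) - 89\right)} = \frac{39676 - -2950}{\left(1 + 2 \left(-164\right)^{2}\right) + \left(4 \left(-46\right) - 89\right)} = \frac{39676 + 2950}{\left(1 + 2 \cdot 26896\right) - 273} = \frac{42626}{\left(1 + 53792\right) - 273} = \frac{42626}{53793 - 273} = \frac{42626}{53520} = 42626 \cdot \frac{1}{53520} = \frac{21313}{26760}$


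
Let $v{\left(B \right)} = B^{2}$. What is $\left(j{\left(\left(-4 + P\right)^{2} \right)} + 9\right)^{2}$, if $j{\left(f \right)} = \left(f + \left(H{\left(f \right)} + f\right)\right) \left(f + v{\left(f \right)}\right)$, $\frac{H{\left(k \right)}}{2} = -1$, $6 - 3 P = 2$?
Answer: $\frac{270900471361}{531441} \approx 5.0975 \cdot 10^{5}$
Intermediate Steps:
$P = \frac{4}{3}$ ($P = 2 - \frac{2}{3} = \frac{4}{3} \approx 1.3333$)
$H{\left(k \right)} = -2$ ($H{\left(k \right)} = 2 \left(-1\right) = -2$)
$j{\left(f \right)} = \left(-2 + 2 f\right) \left(f + f^{2}\right)$ ($j{\left(f \right)} = \left(f + \left(-2 + f\right)\right) \left(f + f^{2}\right) = \left(-2 + 2 f\right) \left(f + f^{2}\right)$)
$\left(j{\left(\left(-4 + P\right)^{2} \right)} + 9\right)^{2} = \left(2 \left(-4 + \frac{4}{3}\right)^{2} \left(-1 + \left(\left(-4 + \frac{4}{3}\right)^{2}\right)^{2}\right) + 9\right)^{2} = \left(2 \left(- \frac{8}{3}\right)^{2} \left(-1 + \left(\left(- \frac{8}{3}\right)^{2}\right)^{2}\right) + 9\right)^{2} = \left(2 \cdot \frac{64}{9} \left(-1 + \left(\frac{64}{9}\right)^{2}\right) + 9\right)^{2} = \left(2 \cdot \frac{64}{9} \left(-1 + \frac{4096}{81}\right) + 9\right)^{2} = \left(2 \cdot \frac{64}{9} \cdot \frac{4015}{81} + 9\right)^{2} = \left(\frac{513920}{729} + 9\right)^{2} = \left(\frac{520481}{729}\right)^{2} = \frac{270900471361}{531441}$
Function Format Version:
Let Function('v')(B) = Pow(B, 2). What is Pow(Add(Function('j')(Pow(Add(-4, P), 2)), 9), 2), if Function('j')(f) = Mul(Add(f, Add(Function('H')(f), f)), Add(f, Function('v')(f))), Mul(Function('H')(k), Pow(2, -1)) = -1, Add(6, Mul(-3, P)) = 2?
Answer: Rational(270900471361, 531441) ≈ 5.0975e+5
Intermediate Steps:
P = Rational(4, 3) (P = Add(2, Mul(Rational(-1, 3), 2)) = Add(2, Rational(-2, 3)) = Rational(4, 3) ≈ 1.3333)
Function('H')(k) = -2 (Function('H')(k) = Mul(2, -1) = -2)
Function('j')(f) = Mul(Add(-2, Mul(2, f)), Add(f, Pow(f, 2))) (Function('j')(f) = Mul(Add(f, Add(-2, f)), Add(f, Pow(f, 2))) = Mul(Add(-2, Mul(2, f)), Add(f, Pow(f, 2))))
Pow(Add(Function('j')(Pow(Add(-4, P), 2)), 9), 2) = Pow(Add(Mul(2, Pow(Add(-4, Rational(4, 3)), 2), Add(-1, Pow(Pow(Add(-4, Rational(4, 3)), 2), 2))), 9), 2) = Pow(Add(Mul(2, Pow(Rational(-8, 3), 2), Add(-1, Pow(Pow(Rational(-8, 3), 2), 2))), 9), 2) = Pow(Add(Mul(2, Rational(64, 9), Add(-1, Pow(Rational(64, 9), 2))), 9), 2) = Pow(Add(Mul(2, Rational(64, 9), Add(-1, Rational(4096, 81))), 9), 2) = Pow(Add(Mul(2, Rational(64, 9), Rational(4015, 81)), 9), 2) = Pow(Add(Rational(513920, 729), 9), 2) = Pow(Rational(520481, 729), 2) = Rational(270900471361, 531441)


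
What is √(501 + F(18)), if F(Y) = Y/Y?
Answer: √502 ≈ 22.405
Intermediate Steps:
F(Y) = 1
√(501 + F(18)) = √(501 + 1) = √502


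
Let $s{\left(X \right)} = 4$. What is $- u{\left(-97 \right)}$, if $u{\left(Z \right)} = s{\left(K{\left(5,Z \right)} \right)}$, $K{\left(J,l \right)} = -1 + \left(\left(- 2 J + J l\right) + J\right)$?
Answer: $-4$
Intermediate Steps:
$K{\left(J,l \right)} = -1 - J + J l$ ($K{\left(J,l \right)} = -1 + \left(- J + J l\right) = -1 - J + J l$)
$u{\left(Z \right)} = 4$
$- u{\left(-97 \right)} = \left(-1\right) 4 = -4$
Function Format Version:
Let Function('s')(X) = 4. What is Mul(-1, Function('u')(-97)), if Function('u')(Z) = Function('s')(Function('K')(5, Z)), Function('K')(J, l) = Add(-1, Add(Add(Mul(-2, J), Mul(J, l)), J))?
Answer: -4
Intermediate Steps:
Function('K')(J, l) = Add(-1, Mul(-1, J), Mul(J, l)) (Function('K')(J, l) = Add(-1, Add(Mul(-1, J), Mul(J, l))) = Add(-1, Mul(-1, J), Mul(J, l)))
Function('u')(Z) = 4
Mul(-1, Function('u')(-97)) = Mul(-1, 4) = -4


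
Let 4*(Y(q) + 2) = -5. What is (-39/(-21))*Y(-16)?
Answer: -169/28 ≈ -6.0357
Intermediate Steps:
Y(q) = -13/4 (Y(q) = -2 + (1/4)*(-5) = -2 - 5/4 = -13/4)
(-39/(-21))*Y(-16) = -39/(-21)*(-13/4) = -39*(-1/21)*(-13/4) = (13/7)*(-13/4) = -169/28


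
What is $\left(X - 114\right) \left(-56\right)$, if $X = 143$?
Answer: $-1624$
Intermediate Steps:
$\left(X - 114\right) \left(-56\right) = \left(143 - 114\right) \left(-56\right) = 29 \left(-56\right) = -1624$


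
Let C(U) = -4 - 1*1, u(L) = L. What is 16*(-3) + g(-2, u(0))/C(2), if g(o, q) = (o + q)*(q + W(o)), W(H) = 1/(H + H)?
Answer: -481/10 ≈ -48.100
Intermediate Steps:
W(H) = 1/(2*H)
C(U) = -5 (C(U) = -4 - 1 = -5)
g(o, q) = (o + q)*(q + 1/(2*o))
16*(-3) + g(-2, u(0))/C(2) = 16*(-3) + (½ + 0² - 2*0 + (½)*0/(-2))/(-5) = -48 + (½ + 0 + 0 + (½)*0*(-½))*(-⅕) = -48 + (½ + 0 + 0 + 0)*(-⅕) = -48 + (½)*(-⅕) = -48 - ⅒ = -481/10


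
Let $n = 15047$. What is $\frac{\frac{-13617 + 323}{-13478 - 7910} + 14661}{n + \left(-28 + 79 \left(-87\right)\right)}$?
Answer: $\frac{156791381}{87113324} \approx 1.7999$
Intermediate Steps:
$\frac{\frac{-13617 + 323}{-13478 - 7910} + 14661}{n + \left(-28 + 79 \left(-87\right)\right)} = \frac{\frac{-13617 + 323}{-13478 - 7910} + 14661}{15047 + \left(-28 + 79 \left(-87\right)\right)} = \frac{- \frac{13294}{-21388} + 14661}{15047 - 6901} = \frac{\left(-13294\right) \left(- \frac{1}{21388}\right) + 14661}{15047 - 6901} = \frac{\frac{6647}{10694} + 14661}{8146} = \frac{156791381}{10694} \cdot \frac{1}{8146} = \frac{156791381}{87113324}$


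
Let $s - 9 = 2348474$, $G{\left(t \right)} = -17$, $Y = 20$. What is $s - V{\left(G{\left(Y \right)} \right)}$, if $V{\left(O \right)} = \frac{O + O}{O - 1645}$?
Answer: $\frac{1951589356}{831} \approx 2.3485 \cdot 10^{6}$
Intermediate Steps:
$s = 2348483$ ($s = 9 + 2348474 = 2348483$)
$V{\left(O \right)} = \frac{2 O}{-1645 + O}$
$s - V{\left(G{\left(Y \right)} \right)} = 2348483 - 2 \left(-17\right) \frac{1}{-1645 - 17} = 2348483 - 2 \left(-17\right) \frac{1}{-1662} = 2348483 - 2 \left(-17\right) \left(- \frac{1}{1662}\right) = 2348483 - \frac{17}{831} = \frac{1951589356}{831}$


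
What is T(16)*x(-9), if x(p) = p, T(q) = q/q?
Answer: -9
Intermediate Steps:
T(q) = 1
T(16)*x(-9) = 1*(-9) = -9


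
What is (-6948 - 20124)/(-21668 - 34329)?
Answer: 27072/55997 ≈ 0.48345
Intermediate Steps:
(-6948 - 20124)/(-21668 - 34329) = -27072/(-55997) = -27072*(-1/55997) = 27072/55997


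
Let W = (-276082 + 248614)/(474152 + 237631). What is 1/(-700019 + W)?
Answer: -79087/55362405705 ≈ -1.4285e-6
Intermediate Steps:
W = -3052/79087 (W = -27468/711783 = -27468*1/711783 = -3052/79087 ≈ -0.038590)
1/(-700019 + W) = 1/(-700019 - 3052/79087) = 1/(-55362405705/79087) = -79087/55362405705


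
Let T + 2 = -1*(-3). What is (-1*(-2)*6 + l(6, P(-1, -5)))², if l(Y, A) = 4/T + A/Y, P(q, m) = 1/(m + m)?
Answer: 919681/3600 ≈ 255.47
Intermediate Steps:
P(q, m) = 1/(2*m)
T = 1 (T = -2 - 1*(-3) = -2 + 3 = 1)
l(Y, A) = 4 + A/Y (l(Y, A) = 4/1 + A/Y = 4*1 + A/Y = 4 + A/Y)
(-1*(-2)*6 + l(6, P(-1, -5)))² = (-1*(-2)*6 + (4 + ((½)/(-5))/6))² = (2*6 + (4 + ((½)*(-⅕))*(⅙)))² = (12 + (4 - ⅒*⅙))² = (12 + (4 - 1/60))² = (12 + 239/60)² = (959/60)² = 919681/3600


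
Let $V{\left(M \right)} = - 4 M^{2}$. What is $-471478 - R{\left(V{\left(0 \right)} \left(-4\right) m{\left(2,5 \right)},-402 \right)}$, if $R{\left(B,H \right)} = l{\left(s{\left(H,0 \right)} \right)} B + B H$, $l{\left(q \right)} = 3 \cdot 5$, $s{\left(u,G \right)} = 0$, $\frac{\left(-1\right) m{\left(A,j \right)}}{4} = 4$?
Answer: $-471478$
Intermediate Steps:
$m{\left(A,j \right)} = -16$ ($m{\left(A,j \right)} = \left(-4\right) 4 = -16$)
$l{\left(q \right)} = 15$
$R{\left(B,H \right)} = 15 B + B H$
$-471478 - R{\left(V{\left(0 \right)} \left(-4\right) m{\left(2,5 \right)},-402 \right)} = -471478 - - 4 \cdot 0^{2} \left(-4\right) \left(-16\right) \left(15 - 402\right) = -471478 - \left(-4\right) 0 \left(-4\right) \left(-16\right) \left(-387\right) = -471478 - 0 \left(-4\right) \left(-16\right) \left(-387\right) = -471478 - 0 \left(-16\right) \left(-387\right) = -471478 - 0 \left(-387\right) = -471478 - 0 = -471478 + 0 = -471478$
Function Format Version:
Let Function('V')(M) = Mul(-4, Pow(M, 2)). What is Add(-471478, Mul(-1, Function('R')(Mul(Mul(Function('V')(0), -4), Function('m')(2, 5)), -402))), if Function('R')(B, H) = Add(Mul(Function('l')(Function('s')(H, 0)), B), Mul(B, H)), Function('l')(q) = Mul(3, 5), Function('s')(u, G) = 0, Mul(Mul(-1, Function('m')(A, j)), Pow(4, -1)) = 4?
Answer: -471478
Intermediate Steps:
Function('m')(A, j) = -16 (Function('m')(A, j) = Mul(-4, 4) = -16)
Function('l')(q) = 15
Function('R')(B, H) = Add(Mul(15, B), Mul(B, H))
Add(-471478, Mul(-1, Function('R')(Mul(Mul(Function('V')(0), -4), Function('m')(2, 5)), -402))) = Add(-471478, Mul(-1, Mul(Mul(Mul(Mul(-4, Pow(0, 2)), -4), -16), Add(15, -402)))) = Add(-471478, Mul(-1, Mul(Mul(Mul(Mul(-4, 0), -4), -16), -387))) = Add(-471478, Mul(-1, Mul(Mul(Mul(0, -4), -16), -387))) = Add(-471478, Mul(-1, Mul(Mul(0, -16), -387))) = Add(-471478, Mul(-1, Mul(0, -387))) = Add(-471478, Mul(-1, 0)) = Add(-471478, 0) = -471478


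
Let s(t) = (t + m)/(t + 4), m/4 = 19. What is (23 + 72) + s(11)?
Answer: 504/5 ≈ 100.80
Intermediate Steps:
m = 76 (m = 4*19 = 76)
s(t) = (76 + t)/(4 + t) (s(t) = (t + 76)/(t + 4) = (76 + t)/(4 + t))
(23 + 72) + s(11) = (23 + 72) + (76 + 11)/(4 + 11) = 95 + 87/15 = 95 + (1/15)*87 = 95 + 29/5 = 504/5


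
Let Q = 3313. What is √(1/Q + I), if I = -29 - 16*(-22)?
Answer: 30*√3939157/3313 ≈ 17.972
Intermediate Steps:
I = 323 (I = -29 + 352 = 323)
√(1/Q + I) = √(1/3313 + 323) = √(1070100/3313) = 30*√3939157/3313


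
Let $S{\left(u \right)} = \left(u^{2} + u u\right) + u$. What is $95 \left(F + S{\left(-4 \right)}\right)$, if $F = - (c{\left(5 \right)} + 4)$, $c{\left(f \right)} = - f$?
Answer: $2755$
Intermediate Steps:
$F = 1$ ($F = - (\left(-1\right) 5 + 4) = - (-5 + 4) = \left(-1\right) \left(-1\right) = 1$)
$S{\left(u \right)} = u + 2 u^{2}$ ($S{\left(u \right)} = \left(u^{2} + u^{2}\right) + u = 2 u^{2} + u = u + 2 u^{2}$)
$95 \left(F + S{\left(-4 \right)}\right) = 95 \left(1 - 4 \left(1 + 2 \left(-4\right)\right)\right) = 95 \left(1 - 4 \left(1 - 8\right)\right) = 95 \left(1 - -28\right) = 95 \left(1 + 28\right) = 95 \cdot 29 = 2755$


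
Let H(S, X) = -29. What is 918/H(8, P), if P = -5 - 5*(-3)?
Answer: -918/29 ≈ -31.655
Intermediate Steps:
P = 10 (P = -5 + 15 = 10)
918/H(8, P) = 918/(-29) = 918*(-1/29) = -918/29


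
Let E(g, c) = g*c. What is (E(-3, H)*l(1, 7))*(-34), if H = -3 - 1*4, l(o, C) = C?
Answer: -4998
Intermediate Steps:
H = -7 (H = -3 - 4 = -7)
E(g, c) = c*g
(E(-3, H)*l(1, 7))*(-34) = (-7*(-3)*7)*(-34) = (21*7)*(-34) = 147*(-34) = -4998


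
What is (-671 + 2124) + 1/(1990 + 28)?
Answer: 2932155/2018 ≈ 1453.0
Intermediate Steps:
(-671 + 2124) + 1/(1990 + 28) = 1453 + 1/2018 = 2932155/2018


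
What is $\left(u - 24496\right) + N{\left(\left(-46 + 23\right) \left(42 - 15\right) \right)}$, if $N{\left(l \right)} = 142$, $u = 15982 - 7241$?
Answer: $-15613$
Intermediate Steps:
$u = 8741$
$\left(u - 24496\right) + N{\left(\left(-46 + 23\right) \left(42 - 15\right) \right)} = \left(8741 - 24496\right) + 142 = -15755 + 142 = -15613$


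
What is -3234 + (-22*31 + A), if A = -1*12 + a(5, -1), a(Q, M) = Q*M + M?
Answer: -3934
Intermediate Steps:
a(Q, M) = M + M*Q (a(Q, M) = M*Q + M = M + M*Q)
A = -18 (A = -1*12 - (1 + 5) = -12 - 1*6 = -12 - 6 = -18)
-3234 + (-22*31 + A) = -3234 + (-22*31 - 18) = -3234 + (-682 - 18) = -3234 - 700 = -3934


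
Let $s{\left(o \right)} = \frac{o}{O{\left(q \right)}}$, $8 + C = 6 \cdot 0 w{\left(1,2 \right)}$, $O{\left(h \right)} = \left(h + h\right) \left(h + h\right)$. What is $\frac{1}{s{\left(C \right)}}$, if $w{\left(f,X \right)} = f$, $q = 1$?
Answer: $- \frac{1}{2} \approx -0.5$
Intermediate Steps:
$O{\left(h \right)} = 4 h^{2}$ ($O{\left(h \right)} = 2 h 2 h = 4 h^{2}$)
$C = -8$ ($C = -8 + 6 \cdot 0 \cdot 1 = -8 + 0 \cdot 1 = -8 + 0 = -8$)
$s{\left(o \right)} = \frac{o}{4}$ ($s{\left(o \right)} = \frac{o}{4 \cdot 1^{2}} = \frac{o}{4 \cdot 1} = \frac{o}{4}$)
$\frac{1}{s{\left(C \right)}} = \frac{1}{\frac{1}{4} \left(-8\right)} = \frac{1}{-2} = - \frac{1}{2}$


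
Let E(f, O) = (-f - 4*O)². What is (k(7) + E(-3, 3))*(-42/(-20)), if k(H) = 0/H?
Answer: 1701/10 ≈ 170.10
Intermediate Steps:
k(H) = 0
(k(7) + E(-3, 3))*(-42/(-20)) = (0 + (-3 + 4*3)²)*(-42/(-20)) = (0 + (-3 + 12)²)*(-42*(-1/20)) = (0 + 9²)*(21/10) = (0 + 81)*(21/10) = 81*(21/10) = 1701/10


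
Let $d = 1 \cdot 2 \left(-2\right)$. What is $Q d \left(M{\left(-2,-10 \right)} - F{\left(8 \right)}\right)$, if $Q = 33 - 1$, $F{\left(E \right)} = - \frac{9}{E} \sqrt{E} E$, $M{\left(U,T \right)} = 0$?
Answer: $- 2304 \sqrt{2} \approx -3258.3$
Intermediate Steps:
$F{\left(E \right)} = - 9 \sqrt{E}$ ($F{\left(E \right)} = - \frac{9}{\sqrt{E}} E = - 9 \sqrt{E}$)
$Q = 32$
$d = -4$ ($d = 2 \left(-2\right) = -4$)
$Q d \left(M{\left(-2,-10 \right)} - F{\left(8 \right)}\right) = 32 \left(-4\right) \left(0 - - 9 \sqrt{8}\right) = - 128 \left(0 - - 9 \cdot 2 \sqrt{2}\right) = - 128 \left(0 - - 18 \sqrt{2}\right) = - 128 \left(0 + 18 \sqrt{2}\right) = - 128 \cdot 18 \sqrt{2} = - 2304 \sqrt{2}$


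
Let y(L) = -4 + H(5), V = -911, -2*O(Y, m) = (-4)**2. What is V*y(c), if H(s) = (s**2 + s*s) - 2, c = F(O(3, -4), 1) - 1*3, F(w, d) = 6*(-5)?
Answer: -40084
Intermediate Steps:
O(Y, m) = -8 (O(Y, m) = -1/2*(-4)**2 = -1/2*16 = -8)
F(w, d) = -30
c = -33 (c = -30 - 1*3 = -30 - 3 = -33)
H(s) = -2 + 2*s**2 (H(s) = (s**2 + s**2) - 2 = 2*s**2 - 2 = -2 + 2*s**2)
y(L) = 44 (y(L) = -4 + (-2 + 2*5**2) = -4 + (-2 + 2*25) = -4 + (-2 + 50) = -4 + 48 = 44)
V*y(c) = -911*44 = -40084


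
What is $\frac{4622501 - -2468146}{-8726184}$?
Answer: $- \frac{2363549}{2908728} \approx -0.81257$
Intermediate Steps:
$\frac{4622501 - -2468146}{-8726184} = \left(4622501 + 2468146\right) \left(- \frac{1}{8726184}\right) = 7090647 \left(- \frac{1}{8726184}\right) = - \frac{2363549}{2908728}$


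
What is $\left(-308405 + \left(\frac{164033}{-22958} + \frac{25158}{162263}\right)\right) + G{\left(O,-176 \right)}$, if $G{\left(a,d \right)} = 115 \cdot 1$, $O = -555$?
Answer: $- \frac{1148478414587975}{3725233954} \approx -3.083 \cdot 10^{5}$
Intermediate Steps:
$G{\left(a,d \right)} = 115$
$\left(-308405 + \left(\frac{164033}{-22958} + \frac{25158}{162263}\right)\right) + G{\left(O,-176 \right)} = \left(-308405 + \left(\frac{164033}{-22958} + \frac{25158}{162263}\right)\right) + 115 = \left(-308405 + \left(164033 \left(- \frac{1}{22958}\right) + 25158 \cdot \frac{1}{162263}\right)\right) + 115 = \left(-308405 + \left(- \frac{164033}{22958} + \frac{25158}{162263}\right)\right) + 115 = \left(-308405 - \frac{26038909315}{3725233954}\right) + 115 = - \frac{1148906816492685}{3725233954} + 115 = - \frac{1148478414587975}{3725233954}$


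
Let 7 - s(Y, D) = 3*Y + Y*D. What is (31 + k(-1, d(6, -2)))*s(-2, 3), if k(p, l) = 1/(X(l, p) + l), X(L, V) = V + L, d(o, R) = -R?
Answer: 1786/3 ≈ 595.33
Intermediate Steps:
X(L, V) = L + V
s(Y, D) = 7 - 3*Y - D*Y (s(Y, D) = 7 - (3*Y + Y*D) = 7 - (3*Y + D*Y) = 7 + (-3*Y - D*Y) = 7 - 3*Y - D*Y)
k(p, l) = 1/(p + 2*l) (k(p, l) = 1/((l + p) + l) = 1/(p + 2*l))
(31 + k(-1, d(6, -2)))*s(-2, 3) = (31 + 1/(-1 + 2*(-1*(-2))))*(7 - 3*(-2) - 1*3*(-2)) = (31 + 1/(-1 + 2*2))*(7 + 6 + 6) = (31 + 1/(-1 + 4))*19 = (31 + 1/3)*19 = (31 + ⅓)*19 = (94/3)*19 = 1786/3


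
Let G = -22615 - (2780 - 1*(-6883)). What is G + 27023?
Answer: -5255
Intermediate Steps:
G = -32278 (G = -22615 - (2780 + 6883) = -22615 - 1*9663 = -22615 - 9663 = -32278)
G + 27023 = -32278 + 27023 = -5255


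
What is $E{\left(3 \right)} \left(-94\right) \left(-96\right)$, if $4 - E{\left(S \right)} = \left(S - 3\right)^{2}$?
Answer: $36096$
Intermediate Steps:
$E{\left(S \right)} = 4 - \left(-3 + S\right)^{2}$ ($E{\left(S \right)} = 4 - \left(S - 3\right)^{2} = 4 - \left(-3 + S\right)^{2}$)
$E{\left(3 \right)} \left(-94\right) \left(-96\right) = \left(4 - \left(-3 + 3\right)^{2}\right) \left(-94\right) \left(-96\right) = \left(4 - 0^{2}\right) \left(-94\right) \left(-96\right) = \left(4 - 0\right) \left(-94\right) \left(-96\right) = \left(4 + 0\right) \left(-94\right) \left(-96\right) = 4 \left(-94\right) \left(-96\right) = \left(-376\right) \left(-96\right) = 36096$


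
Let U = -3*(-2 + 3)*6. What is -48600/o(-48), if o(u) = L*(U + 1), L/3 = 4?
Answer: 4050/17 ≈ 238.24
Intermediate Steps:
L = 12 (L = 3*4 = 12)
U = -18 (U = -3*1*6 = -3*6 = -18)
o(u) = -204 (o(u) = 12*(-18 + 1) = 12*(-17) = -204)
-48600/o(-48) = -48600/(-204) = -48600*(-1/204) = 4050/17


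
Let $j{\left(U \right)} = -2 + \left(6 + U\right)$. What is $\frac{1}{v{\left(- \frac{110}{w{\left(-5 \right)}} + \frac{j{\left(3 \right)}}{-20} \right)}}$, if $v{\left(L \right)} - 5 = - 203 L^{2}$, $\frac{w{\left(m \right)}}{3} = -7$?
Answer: $- \frac{25200}{122103461} \approx -0.00020638$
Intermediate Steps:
$j{\left(U \right)} = 4 + U$
$w{\left(m \right)} = -21$ ($w{\left(m \right)} = 3 \left(-7\right) = -21$)
$v{\left(L \right)} = 5 - 203 L^{2}$
$\frac{1}{v{\left(- \frac{110}{w{\left(-5 \right)}} + \frac{j{\left(3 \right)}}{-20} \right)}} = \frac{1}{5 - 203 \left(- \frac{110}{-21} + \frac{4 + 3}{-20}\right)^{2}} = \frac{1}{5 - 203 \left(\left(-110\right) \left(- \frac{1}{21}\right) + 7 \left(- \frac{1}{20}\right)\right)^{2}} = \frac{1}{5 - 203 \left(\frac{110}{21} - \frac{7}{20}\right)^{2}} = \frac{1}{5 - 203 \left(\frac{2053}{420}\right)^{2}} = \frac{1}{5 - \frac{122229461}{25200}} = \frac{1}{- \frac{122103461}{25200}} = - \frac{25200}{122103461}$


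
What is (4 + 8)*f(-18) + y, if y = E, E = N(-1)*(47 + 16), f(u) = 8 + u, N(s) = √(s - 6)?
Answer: -120 + 63*I*√7 ≈ -120.0 + 166.68*I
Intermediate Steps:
N(s) = √(-6 + s)
E = 63*I*√7 (E = √(-6 - 1)*(47 + 16) = √(-7)*63 = (I*√7)*63 = 63*I*√7 ≈ 166.68*I)
y = 63*I*√7 ≈ 166.68*I
(4 + 8)*f(-18) + y = (4 + 8)*(8 - 18) + 63*I*√7 = 12*(-10) + 63*I*√7 = -120 + 63*I*√7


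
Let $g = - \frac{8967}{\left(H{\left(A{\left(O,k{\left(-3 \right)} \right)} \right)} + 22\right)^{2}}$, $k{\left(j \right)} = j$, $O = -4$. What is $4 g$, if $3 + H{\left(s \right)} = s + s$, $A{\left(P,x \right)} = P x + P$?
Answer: $- \frac{732}{25} \approx -29.28$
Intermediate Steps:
$A{\left(P,x \right)} = P + P x$
$H{\left(s \right)} = -3 + 2 s$ ($H{\left(s \right)} = -3 + \left(s + s\right) = -3 + 2 s$)
$g = - \frac{183}{25}$ ($g = - \frac{8967}{\left(\left(-3 + 2 \left(- 4 \left(1 - 3\right)\right)\right) + 22\right)^{2}} = - \frac{8967}{\left(\left(-3 + 2 \left(\left(-4\right) \left(-2\right)\right)\right) + 22\right)^{2}} = - \frac{8967}{\left(\left(-3 + 2 \cdot 8\right) + 22\right)^{2}} = - \frac{8967}{\left(\left(-3 + 16\right) + 22\right)^{2}} = - \frac{8967}{\left(13 + 22\right)^{2}} = - \frac{8967}{35^{2}} = - \frac{8967}{1225} = \left(-8967\right) \frac{1}{1225} = - \frac{183}{25} \approx -7.32$)
$4 g = 4 \left(- \frac{183}{25}\right) = - \frac{732}{25}$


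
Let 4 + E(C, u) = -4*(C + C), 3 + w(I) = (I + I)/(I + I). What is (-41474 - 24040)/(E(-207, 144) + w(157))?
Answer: -10919/275 ≈ -39.705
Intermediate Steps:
w(I) = -2 (w(I) = -3 + (I + I)/(I + I) = -3 + (2*I)/((2*I)) = -3 + (2*I)*(1/(2*I)) = -3 + 1 = -2)
E(C, u) = -4 - 8*C (E(C, u) = -4 - 4*(C + C) = -4 - 8*C)
(-41474 - 24040)/(E(-207, 144) + w(157)) = (-41474 - 24040)/((-4 - 8*(-207)) - 2) = -65514/((-4 + 1656) - 2) = -65514/(1652 - 2) = -65514/1650 = -65514*1/1650 = -10919/275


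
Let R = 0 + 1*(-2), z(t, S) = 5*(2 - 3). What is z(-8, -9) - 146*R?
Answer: 287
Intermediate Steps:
z(t, S) = -5 (z(t, S) = 5*(-1) = -5)
R = -2 (R = 0 - 2 = -2)
z(-8, -9) - 146*R = -5 - 146*(-2) = -5 + 292 = 287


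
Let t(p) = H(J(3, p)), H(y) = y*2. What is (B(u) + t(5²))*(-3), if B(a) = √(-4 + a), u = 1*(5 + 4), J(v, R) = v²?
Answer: -54 - 3*√5 ≈ -60.708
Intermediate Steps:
H(y) = 2*y
u = 9 (u = 1*9 = 9)
t(p) = 18 (t(p) = 2*3² = 2*9 = 18)
(B(u) + t(5²))*(-3) = (√(-4 + 9) + 18)*(-3) = (√5 + 18)*(-3) = (18 + √5)*(-3) = -54 - 3*√5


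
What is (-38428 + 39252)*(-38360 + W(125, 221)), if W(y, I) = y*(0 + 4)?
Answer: -31196640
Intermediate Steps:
W(y, I) = 4*y (W(y, I) = y*4 = 4*y)
(-38428 + 39252)*(-38360 + W(125, 221)) = (-38428 + 39252)*(-38360 + 4*125) = 824*(-38360 + 500) = 824*(-37860) = -31196640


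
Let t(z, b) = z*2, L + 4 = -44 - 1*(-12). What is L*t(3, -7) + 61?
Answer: -155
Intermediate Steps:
L = -36 (L = -4 + (-44 - 1*(-12)) = -4 + (-44 + 12) = -4 - 32 = -36)
t(z, b) = 2*z
L*t(3, -7) + 61 = -72*3 + 61 = -36*6 + 61 = -216 + 61 = -155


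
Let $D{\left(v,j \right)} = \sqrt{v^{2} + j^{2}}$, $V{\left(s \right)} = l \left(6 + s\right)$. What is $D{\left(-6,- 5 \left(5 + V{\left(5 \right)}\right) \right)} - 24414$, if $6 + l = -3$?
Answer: $-24414 + 2 \sqrt{55234} \approx -23944.0$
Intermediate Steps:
$l = -9$ ($l = -6 - 3 = -9$)
$V{\left(s \right)} = -54 - 9 s$ ($V{\left(s \right)} = - 9 \left(6 + s\right) = -54 - 9 s$)
$D{\left(v,j \right)} = \sqrt{j^{2} + v^{2}}$
$D{\left(-6,- 5 \left(5 + V{\left(5 \right)}\right) \right)} - 24414 = \sqrt{\left(- 5 \left(5 - 99\right)\right)^{2} + \left(-6\right)^{2}} - 24414 = \sqrt{\left(- 5 \left(5 - 99\right)\right)^{2} + 36} - 24414 = \sqrt{\left(\left(-5\right) \left(-94\right)\right)^{2} + 36} - 24414 = \sqrt{470^{2} + 36} - 24414 = \sqrt{220900 + 36} - 24414 = \sqrt{220936} - 24414 = 2 \sqrt{55234} - 24414 = -24414 + 2 \sqrt{55234}$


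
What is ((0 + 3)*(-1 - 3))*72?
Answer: -864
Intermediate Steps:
((0 + 3)*(-1 - 3))*72 = (3*(-4))*72 = -12*72 = -864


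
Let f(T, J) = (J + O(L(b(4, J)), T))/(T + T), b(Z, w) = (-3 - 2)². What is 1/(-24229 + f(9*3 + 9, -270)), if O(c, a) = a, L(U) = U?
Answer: -4/96929 ≈ -4.1267e-5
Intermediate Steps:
b(Z, w) = 25 (b(Z, w) = (-5)² = 25)
f(T, J) = (J + T)/(2*T) (f(T, J) = (J + T)/(T + T) = (J + T)/((2*T)) = (J + T)*(1/(2*T)) = (J + T)/(2*T))
1/(-24229 + f(9*3 + 9, -270)) = 1/(-24229 + (-270 + (9*3 + 9))/(2*(9*3 + 9))) = 1/(-24229 + (-270 + (27 + 9))/(2*(27 + 9))) = 1/(-24229 + (½)*(-270 + 36)/36) = 1/(-24229 + (½)*(1/36)*(-234)) = 1/(-24229 - 13/4) = 1/(-96929/4) = -4/96929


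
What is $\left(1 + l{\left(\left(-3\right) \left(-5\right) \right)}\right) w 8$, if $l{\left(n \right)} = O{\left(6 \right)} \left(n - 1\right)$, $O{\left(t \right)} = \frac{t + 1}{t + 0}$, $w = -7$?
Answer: $- \frac{2912}{3} \approx -970.67$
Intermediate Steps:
$O{\left(t \right)} = \frac{1 + t}{t}$
$l{\left(n \right)} = - \frac{7}{6} + \frac{7 n}{6}$ ($l{\left(n \right)} = \frac{1 + 6}{6} \left(n - 1\right) = \frac{1}{6} \cdot 7 \left(-1 + n\right) = \frac{7 \left(-1 + n\right)}{6} = - \frac{7}{6} + \frac{7 n}{6}$)
$\left(1 + l{\left(\left(-3\right) \left(-5\right) \right)}\right) w 8 = \left(1 - \left(\frac{7}{6} - \frac{7 \left(\left(-3\right) \left(-5\right)\right)}{6}\right)\right) \left(-7\right) 8 = \left(1 + \left(- \frac{7}{6} + \frac{7}{6} \cdot 15\right)\right) \left(-7\right) 8 = \left(1 + \left(- \frac{7}{6} + \frac{35}{2}\right)\right) \left(-7\right) 8 = \left(1 + \frac{49}{3}\right) \left(-7\right) 8 = \frac{52}{3} \left(-7\right) 8 = \left(- \frac{364}{3}\right) 8 = - \frac{2912}{3}$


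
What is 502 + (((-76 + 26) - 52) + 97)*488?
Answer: -1938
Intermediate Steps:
502 + (((-76 + 26) - 52) + 97)*488 = 502 + ((-50 - 52) + 97)*488 = 502 + (-102 + 97)*488 = 502 - 5*488 = 502 - 2440 = -1938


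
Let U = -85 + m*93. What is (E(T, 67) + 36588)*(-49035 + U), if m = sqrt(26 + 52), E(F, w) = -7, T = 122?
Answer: -1796858720 + 3402033*sqrt(78) ≈ -1.7668e+9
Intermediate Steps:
m = sqrt(78) ≈ 8.8318
U = -85 + 93*sqrt(78) (U = -85 + sqrt(78)*93 = -85 + 93*sqrt(78) ≈ 736.35)
(E(T, 67) + 36588)*(-49035 + U) = (-7 + 36588)*(-49035 + (-85 + 93*sqrt(78))) = 36581*(-49120 + 93*sqrt(78)) = -1796858720 + 3402033*sqrt(78)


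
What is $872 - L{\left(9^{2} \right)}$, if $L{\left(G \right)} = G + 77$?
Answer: $714$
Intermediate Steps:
$L{\left(G \right)} = 77 + G$
$872 - L{\left(9^{2} \right)} = 872 - \left(77 + 9^{2}\right) = 872 - \left(77 + 81\right) = 872 - 158 = 714$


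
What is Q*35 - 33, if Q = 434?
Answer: 15157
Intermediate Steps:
Q*35 - 33 = 434*35 - 33 = 15190 - 33 = 15157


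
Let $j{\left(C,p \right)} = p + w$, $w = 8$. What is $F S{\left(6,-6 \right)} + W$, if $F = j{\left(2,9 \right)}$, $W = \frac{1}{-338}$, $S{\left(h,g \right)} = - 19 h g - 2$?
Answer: $\frac{3918771}{338} \approx 11594.0$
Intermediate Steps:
$S{\left(h,g \right)} = -2 - 19 g h$ ($S{\left(h,g \right)} = - 19 g h - 2 = -2 - 19 g h$)
$W = - \frac{1}{338} \approx -0.0029586$
$j{\left(C,p \right)} = 8 + p$ ($j{\left(C,p \right)} = p + 8 = 8 + p$)
$F = 17$ ($F = 8 + 9 = 17$)
$F S{\left(6,-6 \right)} + W = 17 \left(-2 - \left(-114\right) 6\right) - \frac{1}{338} = 17 \left(-2 + 684\right) - \frac{1}{338} = 17 \cdot 682 - \frac{1}{338} = 11594 - \frac{1}{338} = \frac{3918771}{338}$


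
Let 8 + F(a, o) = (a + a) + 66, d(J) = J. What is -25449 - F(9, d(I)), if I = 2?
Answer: -25525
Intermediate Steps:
F(a, o) = 58 + 2*a (F(a, o) = -8 + ((a + a) + 66) = -8 + (2*a + 66) = -8 + (66 + 2*a) = 58 + 2*a)
-25449 - F(9, d(I)) = -25449 - (58 + 2*9) = -25449 - (58 + 18) = -25449 - 1*76 = -25449 - 76 = -25525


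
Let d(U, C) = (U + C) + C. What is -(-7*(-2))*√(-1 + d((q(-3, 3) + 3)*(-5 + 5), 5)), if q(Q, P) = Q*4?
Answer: -42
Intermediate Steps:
q(Q, P) = 4*Q
d(U, C) = U + 2*C (d(U, C) = (C + U) + C = U + 2*C)
-(-7*(-2))*√(-1 + d((q(-3, 3) + 3)*(-5 + 5), 5)) = -(-7*(-2))*√(-1 + ((4*(-3) + 3)*(-5 + 5) + 2*5)) = -14*√(-1 + ((-12 + 3)*0 + 10)) = -14*√(-1 + (-9*0 + 10)) = -14*√(-1 + (0 + 10)) = -14*√(-1 + 10) = -14*√9 = -14*3 = -1*42 = -42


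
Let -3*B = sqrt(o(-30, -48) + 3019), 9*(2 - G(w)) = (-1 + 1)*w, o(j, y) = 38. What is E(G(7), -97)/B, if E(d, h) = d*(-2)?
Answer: 4*sqrt(3057)/1019 ≈ 0.21704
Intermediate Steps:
G(w) = 2 (G(w) = 2 - (-1 + 1)*w/9 = 2 - 0*w = 2 - 1/9*0 = 2 + 0 = 2)
B = -sqrt(3057)/3 (B = -sqrt(38 + 3019)/3 = -sqrt(3057)/3 ≈ -18.430)
E(d, h) = -2*d
E(G(7), -97)/B = (-2*2)/((-sqrt(3057)/3)) = -(-4)*sqrt(3057)/1019 = 4*sqrt(3057)/1019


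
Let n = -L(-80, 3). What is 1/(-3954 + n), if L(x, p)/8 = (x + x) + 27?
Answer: -1/2890 ≈ -0.00034602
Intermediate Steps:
L(x, p) = 216 + 16*x (L(x, p) = 8*((x + x) + 27) = 8*(2*x + 27) = 8*(27 + 2*x) = 216 + 16*x)
n = 1064 (n = -(216 + 16*(-80)) = -(216 - 1280) = -1*(-1064) = 1064)
1/(-3954 + n) = 1/(-3954 + 1064) = 1/(-2890) = -1/2890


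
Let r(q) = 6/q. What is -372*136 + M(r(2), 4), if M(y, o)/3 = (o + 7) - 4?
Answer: -50571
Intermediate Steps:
M(y, o) = 9 + 3*o (M(y, o) = 3*((o + 7) - 4) = 3*((7 + o) - 4) = 3*(3 + o) = 9 + 3*o)
-372*136 + M(r(2), 4) = -372*136 + (9 + 3*4) = -50592 + (9 + 12) = -50592 + 21 = -50571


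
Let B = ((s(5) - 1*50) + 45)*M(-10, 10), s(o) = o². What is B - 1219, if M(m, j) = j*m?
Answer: -3219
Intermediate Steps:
B = -2000 (B = ((5² - 1*50) + 45)*(10*(-10)) = ((25 - 50) + 45)*(-100) = (-25 + 45)*(-100) = 20*(-100) = -2000)
B - 1219 = -2000 - 1219 = -3219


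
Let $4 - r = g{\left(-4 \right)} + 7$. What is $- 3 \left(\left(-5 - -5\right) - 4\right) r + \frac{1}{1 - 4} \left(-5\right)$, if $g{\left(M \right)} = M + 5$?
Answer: $- \frac{139}{3} \approx -46.333$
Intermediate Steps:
$g{\left(M \right)} = 5 + M$
$r = -4$ ($r = 4 - \left(\left(5 - 4\right) + 7\right) = 4 - \left(1 + 7\right) = 4 - 8 = -4$)
$- 3 \left(\left(-5 - -5\right) - 4\right) r + \frac{1}{1 - 4} \left(-5\right) = - 3 \left(\left(-5 - -5\right) - 4\right) \left(-4\right) + \frac{1}{1 - 4} \left(-5\right) = - 3 \left(\left(-5 + 5\right) - 4\right) \left(-4\right) + \frac{1}{-3} \left(-5\right) = - 3 \left(0 - 4\right) \left(-4\right) - - \frac{5}{3} = \left(-3\right) \left(-4\right) \left(-4\right) + \frac{5}{3} = 12 \left(-4\right) + \frac{5}{3} = -48 + \frac{5}{3} = - \frac{139}{3}$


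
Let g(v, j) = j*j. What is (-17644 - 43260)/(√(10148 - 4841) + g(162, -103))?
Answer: -323065268/56272787 + 30452*√5307/56272787 ≈ -5.7016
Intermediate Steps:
g(v, j) = j²
(-17644 - 43260)/(√(10148 - 4841) + g(162, -103)) = (-17644 - 43260)/(√(10148 - 4841) + (-103)²) = -60904/(√5307 + 10609) = -60904/(10609 + √5307)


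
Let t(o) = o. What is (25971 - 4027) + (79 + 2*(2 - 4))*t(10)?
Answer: 22694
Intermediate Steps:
(25971 - 4027) + (79 + 2*(2 - 4))*t(10) = (25971 - 4027) + (79 + 2*(2 - 4))*10 = 21944 + (79 + 2*(-2))*10 = 21944 + (79 - 4)*10 = 21944 + 75*10 = 21944 + 750 = 22694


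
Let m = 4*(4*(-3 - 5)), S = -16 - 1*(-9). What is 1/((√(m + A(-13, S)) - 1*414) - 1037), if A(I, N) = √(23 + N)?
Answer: -1451/2105525 - 2*I*√31/2105525 ≈ -0.00068914 - 5.2887e-6*I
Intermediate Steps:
S = -7 (S = -16 + 9 = -7)
m = -128 (m = 4*(4*(-8)) = 4*(-32) = -128)
1/((√(m + A(-13, S)) - 1*414) - 1037) = 1/((√(-128 + √(23 - 7)) - 1*414) - 1037) = 1/((√(-128 + √16) - 414) - 1037) = 1/((√(-128 + 4) - 414) - 1037) = 1/((√(-124) - 414) - 1037) = 1/((2*I*√31 - 414) - 1037) = 1/((-414 + 2*I*√31) - 1037) = 1/(-1451 + 2*I*√31)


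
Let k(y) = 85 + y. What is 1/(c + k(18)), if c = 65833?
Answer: 1/65936 ≈ 1.5166e-5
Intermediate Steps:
1/(c + k(18)) = 1/(65833 + (85 + 18)) = 1/(65833 + 103) = 1/65936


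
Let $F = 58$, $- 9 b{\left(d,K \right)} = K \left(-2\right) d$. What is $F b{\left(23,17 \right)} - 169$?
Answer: $\frac{43835}{9} \approx 4870.6$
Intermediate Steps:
$b{\left(d,K \right)} = \frac{2 K d}{9}$ ($b{\left(d,K \right)} = - \frac{K \left(-2\right) d}{9} = - \frac{- 2 K d}{9} = - \frac{\left(-2\right) K d}{9} = \frac{2 K d}{9}$)
$F b{\left(23,17 \right)} - 169 = 58 \cdot \frac{2}{9} \cdot 17 \cdot 23 - 169 = 58 \cdot \frac{782}{9} - 169 = \frac{45356}{9} - 169 = \frac{43835}{9}$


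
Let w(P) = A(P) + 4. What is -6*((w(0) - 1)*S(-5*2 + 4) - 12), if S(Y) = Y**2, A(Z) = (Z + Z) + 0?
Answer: -576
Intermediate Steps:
A(Z) = 2*Z (A(Z) = 2*Z + 0 = 2*Z)
w(P) = 4 + 2*P (w(P) = 2*P + 4 = 4 + 2*P)
-6*((w(0) - 1)*S(-5*2 + 4) - 12) = -6*(((4 + 2*0) - 1)*(-5*2 + 4)**2 - 12) = -6*(((4 + 0) - 1)*(-10 + 4)**2 - 12) = -6*((4 - 1)*(-6)**2 - 12) = -6*(3*36 - 12) = -6*(108 - 12) = -6*96 = -576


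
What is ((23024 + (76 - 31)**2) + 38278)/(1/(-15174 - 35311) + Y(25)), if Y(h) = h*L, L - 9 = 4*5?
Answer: 3197063595/36601624 ≈ 87.348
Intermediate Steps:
L = 29 (L = 9 + 4*5 = 9 + 20 = 29)
Y(h) = 29*h (Y(h) = h*29 = 29*h)
((23024 + (76 - 31)**2) + 38278)/(1/(-15174 - 35311) + Y(25)) = ((23024 + (76 - 31)**2) + 38278)/(1/(-15174 - 35311) + 29*25) = ((23024 + 45**2) + 38278)/(1/(-50485) + 725) = ((23024 + 2025) + 38278)/(-1/50485 + 725) = (25049 + 38278)/(36601624/50485) = 63327*(50485/36601624) = 3197063595/36601624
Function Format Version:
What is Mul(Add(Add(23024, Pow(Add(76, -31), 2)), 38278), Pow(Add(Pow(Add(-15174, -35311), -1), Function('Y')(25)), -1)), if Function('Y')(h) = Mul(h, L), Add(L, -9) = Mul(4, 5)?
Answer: Rational(3197063595, 36601624) ≈ 87.348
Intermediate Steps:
L = 29 (L = Add(9, Mul(4, 5)) = Add(9, 20) = 29)
Function('Y')(h) = Mul(29, h) (Function('Y')(h) = Mul(h, 29) = Mul(29, h))
Mul(Add(Add(23024, Pow(Add(76, -31), 2)), 38278), Pow(Add(Pow(Add(-15174, -35311), -1), Function('Y')(25)), -1)) = Mul(Add(Add(23024, Pow(Add(76, -31), 2)), 38278), Pow(Add(Pow(Add(-15174, -35311), -1), Mul(29, 25)), -1)) = Mul(Add(Add(23024, Pow(45, 2)), 38278), Pow(Add(Pow(-50485, -1), 725), -1)) = Mul(Add(Add(23024, 2025), 38278), Pow(Add(Rational(-1, 50485), 725), -1)) = Mul(Add(25049, 38278), Pow(Rational(36601624, 50485), -1)) = Mul(63327, Rational(50485, 36601624)) = Rational(3197063595, 36601624)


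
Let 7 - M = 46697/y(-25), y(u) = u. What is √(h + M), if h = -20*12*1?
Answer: 2*√10218/5 ≈ 40.434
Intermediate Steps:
M = 46872/25 (M = 7 - 46697/(-25) = 7 - 46697*(-1)/25 = 7 - 1*(-46697/25) = 7 + 46697/25 = 46872/25 ≈ 1874.9)
h = -240 (h = -240*1 = -240)
√(h + M) = √(-240 + 46872/25) = √(40872/25) = 2*√10218/5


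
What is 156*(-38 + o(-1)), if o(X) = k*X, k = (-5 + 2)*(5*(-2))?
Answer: -10608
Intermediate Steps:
k = 30 (k = -3*(-10) = 30)
o(X) = 30*X
156*(-38 + o(-1)) = 156*(-38 + 30*(-1)) = 156*(-38 - 30) = 156*(-68) = -10608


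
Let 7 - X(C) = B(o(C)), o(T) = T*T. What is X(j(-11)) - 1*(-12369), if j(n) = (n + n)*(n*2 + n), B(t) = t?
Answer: -514700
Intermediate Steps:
o(T) = T²
j(n) = 6*n² (j(n) = (2*n)*(2*n + n) = (2*n)*(3*n) = 6*n²)
X(C) = 7 - C²
X(j(-11)) - 1*(-12369) = (7 - (6*(-11)²)²) - 1*(-12369) = (7 - (6*121)²) + 12369 = (7 - 1*726²) + 12369 = (7 - 1*527076) + 12369 = (7 - 527076) + 12369 = -527069 + 12369 = -514700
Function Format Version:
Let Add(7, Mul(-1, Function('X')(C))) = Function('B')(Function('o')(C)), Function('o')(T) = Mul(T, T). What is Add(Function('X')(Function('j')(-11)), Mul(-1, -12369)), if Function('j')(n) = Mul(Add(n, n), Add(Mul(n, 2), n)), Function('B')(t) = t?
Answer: -514700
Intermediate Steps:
Function('o')(T) = Pow(T, 2)
Function('j')(n) = Mul(6, Pow(n, 2)) (Function('j')(n) = Mul(Mul(2, n), Add(Mul(2, n), n)) = Mul(Mul(2, n), Mul(3, n)) = Mul(6, Pow(n, 2)))
Function('X')(C) = Add(7, Mul(-1, Pow(C, 2)))
Add(Function('X')(Function('j')(-11)), Mul(-1, -12369)) = Add(Add(7, Mul(-1, Pow(Mul(6, Pow(-11, 2)), 2))), Mul(-1, -12369)) = Add(Add(7, Mul(-1, Pow(Mul(6, 121), 2))), 12369) = Add(Add(7, Mul(-1, Pow(726, 2))), 12369) = Add(Add(7, Mul(-1, 527076)), 12369) = Add(Add(7, -527076), 12369) = Add(-527069, 12369) = -514700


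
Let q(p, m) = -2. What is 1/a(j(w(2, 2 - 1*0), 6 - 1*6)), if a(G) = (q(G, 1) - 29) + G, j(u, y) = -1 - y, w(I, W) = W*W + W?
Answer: -1/32 ≈ -0.031250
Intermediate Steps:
w(I, W) = W + W² (w(I, W) = W² + W = W + W²)
a(G) = -31 + G (a(G) = (-2 - 29) + G = -31 + G)
1/a(j(w(2, 2 - 1*0), 6 - 1*6)) = 1/(-31 + (-1 - (6 - 1*6))) = 1/(-31 + (-1 - (6 - 6))) = 1/(-31 + (-1 - 1*0)) = 1/(-31 + (-1 + 0)) = 1/(-31 - 1) = 1/(-32) = -1/32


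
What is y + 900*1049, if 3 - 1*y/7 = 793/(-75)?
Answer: 70814626/75 ≈ 9.4420e+5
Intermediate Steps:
y = 7126/75 (y = 21 - 5551/(-75) = 21 - 5551*(-1)/75 = 21 - 7*(-793/75) = 21 + 5551/75 = 7126/75 ≈ 95.013)
y + 900*1049 = 7126/75 + 900*1049 = 7126/75 + 944100 = 70814626/75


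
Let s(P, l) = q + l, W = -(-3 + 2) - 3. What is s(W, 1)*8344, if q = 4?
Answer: 41720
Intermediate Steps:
W = -2 (W = -1*(-1) - 3 = 1 - 3 = -2)
s(P, l) = 4 + l
s(W, 1)*8344 = (4 + 1)*8344 = 5*8344 = 41720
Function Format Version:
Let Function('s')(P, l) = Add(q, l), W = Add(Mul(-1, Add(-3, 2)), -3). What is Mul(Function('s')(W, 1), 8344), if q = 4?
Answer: 41720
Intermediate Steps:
W = -2 (W = Add(Mul(-1, -1), -3) = Add(1, -3) = -2)
Function('s')(P, l) = Add(4, l)
Mul(Function('s')(W, 1), 8344) = Mul(Add(4, 1), 8344) = Mul(5, 8344) = 41720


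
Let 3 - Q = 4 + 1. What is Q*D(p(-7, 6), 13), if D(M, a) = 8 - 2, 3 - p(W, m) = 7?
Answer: -12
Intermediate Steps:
p(W, m) = -4 (p(W, m) = 3 - 1*7 = 3 - 7 = -4)
D(M, a) = 6
Q = -2 (Q = 3 - (4 + 1) = 3 - 1*5 = 3 - 5 = -2)
Q*D(p(-7, 6), 13) = -2*6 = -12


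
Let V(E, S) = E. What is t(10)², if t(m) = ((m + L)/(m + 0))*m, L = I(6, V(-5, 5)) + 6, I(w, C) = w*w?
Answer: 2704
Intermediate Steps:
I(w, C) = w²
L = 42 (L = 6² + 6 = 36 + 6 = 42)
t(m) = 42 + m (t(m) = ((m + 42)/(m + 0))*m = ((42 + m)/m)*m = 42 + m)
t(10)² = (42 + 10)² = 52² = 2704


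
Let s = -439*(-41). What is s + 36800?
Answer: 54799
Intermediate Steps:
s = 17999
s + 36800 = 17999 + 36800 = 54799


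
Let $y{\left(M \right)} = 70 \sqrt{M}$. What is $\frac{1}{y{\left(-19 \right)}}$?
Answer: $- \frac{i \sqrt{19}}{1330} \approx - 0.0032774 i$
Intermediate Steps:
$\frac{1}{y{\left(-19 \right)}} = \frac{1}{70 \sqrt{-19}} = \frac{1}{70 i \sqrt{19}} = - \frac{i \sqrt{19}}{1330}$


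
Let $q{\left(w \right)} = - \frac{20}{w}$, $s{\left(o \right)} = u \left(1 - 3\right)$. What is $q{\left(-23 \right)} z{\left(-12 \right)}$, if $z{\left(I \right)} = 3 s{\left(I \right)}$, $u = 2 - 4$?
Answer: $\frac{240}{23} \approx 10.435$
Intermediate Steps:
$u = -2$ ($u = 2 - 4 = -2$)
$s{\left(o \right)} = 4$ ($s{\left(o \right)} = - 2 \left(1 - 3\right) = \left(-2\right) \left(-2\right) = 4$)
$z{\left(I \right)} = 12$ ($z{\left(I \right)} = 3 \cdot 4 = 12$)
$q{\left(-23 \right)} z{\left(-12 \right)} = - \frac{20}{-23} \cdot 12 = \left(-20\right) \left(- \frac{1}{23}\right) 12 = \frac{20}{23} \cdot 12 = \frac{240}{23}$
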